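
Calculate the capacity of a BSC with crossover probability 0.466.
0.0033 bits

For a binary symmetric channel (BSC) with error probability p:
Capacity C = 1 - H(p) bits per symbol

where H(p) = -p log₂(p) - (1-p) log₂(1-p) is the binary entropy function.

H(0.466) = 0.9967 bits
C = 1 - 0.9967 = 0.0033 bits per symbol

This means we can reliably transmit up to 0.0033 bits of information per channel use.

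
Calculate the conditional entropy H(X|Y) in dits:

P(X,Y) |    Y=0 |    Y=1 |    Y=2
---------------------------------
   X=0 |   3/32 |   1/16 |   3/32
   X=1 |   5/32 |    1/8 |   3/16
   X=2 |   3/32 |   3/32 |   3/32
0.4582 dits

Using the chain rule: H(X|Y) = H(X,Y) - H(Y)

First, compute H(X,Y) = 0.9323 dits

Marginal P(Y) = (11/32, 9/32, 3/8)
H(Y) = 0.4741 dits

H(X|Y) = H(X,Y) - H(Y) = 0.9323 - 0.4741 = 0.4582 dits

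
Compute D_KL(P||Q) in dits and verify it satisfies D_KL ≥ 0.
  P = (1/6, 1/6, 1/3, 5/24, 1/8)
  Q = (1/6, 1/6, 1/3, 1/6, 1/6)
0.0046 dits

KL divergence satisfies the Gibbs inequality: D_KL(P||Q) ≥ 0 for all distributions P, Q.

D_KL(P||Q) = Σ p(x) log(p(x)/q(x))
Term by term:
  x=0: 1/6 × log_10[(1/6)/(1/6)] = 0.0000
  x=1: 1/6 × log_10[(1/6)/(1/6)] = 0.0000
  x=2: 1/3 × log_10[(1/3)/(1/3)] = 0.0000
  x=3: 5/24 × log_10[(5/24)/(1/6)] = 0.0202
  x=4: 1/8 × log_10[(1/8)/(1/6)] = -0.0156
D_KL(P||Q) = 0.0046 dits

D_KL(P||Q) = 0.0046 ≥ 0 ✓

This non-negativity is a fundamental property: relative entropy cannot be negative because it measures how different Q is from P.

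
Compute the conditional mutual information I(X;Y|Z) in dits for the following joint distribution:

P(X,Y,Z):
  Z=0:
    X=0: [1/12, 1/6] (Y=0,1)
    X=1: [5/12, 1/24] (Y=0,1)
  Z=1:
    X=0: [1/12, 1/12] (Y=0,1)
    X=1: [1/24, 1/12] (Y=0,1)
0.0584 dits

Conditional mutual information: I(X;Y|Z) = H(X|Z) + H(Y|Z) - H(X,Y|Z)

H(Z) = 0.2622
H(X,Z) = 0.5484 → H(X|Z) = 0.2862
H(Y,Z) = 0.5350 → H(Y|Z) = 0.2729
H(X,Y,Z) = 0.7629 → H(X,Y|Z) = 0.5007

I(X;Y|Z) = 0.2862 + 0.2729 - 0.5007 = 0.0584 dits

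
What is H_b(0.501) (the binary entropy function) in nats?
0.6931 nats

The binary entropy function is:
H(p) = -p log(p) - (1-p) log(1-p)

H(0.501) = -0.501 × log_e(0.501) - 0.499 × log_e(0.499)
H(0.501) = 0.6931 nats

Note: Binary entropy is maximized at p=0.5 (H=1 bit) and minimized at p=0 or p=1 (H=0).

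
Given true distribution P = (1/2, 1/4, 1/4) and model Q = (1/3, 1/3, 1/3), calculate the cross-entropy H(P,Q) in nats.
1.0986 nats

Cross-entropy: H(P,Q) = -Σ p(x) log q(x)

Alternatively: H(P,Q) = H(P) + D_KL(P||Q)
H(P) = 1.0397 nats
D_KL(P||Q) = 0.0589 nats

H(P,Q) = 1.0397 + 0.0589 = 1.0986 nats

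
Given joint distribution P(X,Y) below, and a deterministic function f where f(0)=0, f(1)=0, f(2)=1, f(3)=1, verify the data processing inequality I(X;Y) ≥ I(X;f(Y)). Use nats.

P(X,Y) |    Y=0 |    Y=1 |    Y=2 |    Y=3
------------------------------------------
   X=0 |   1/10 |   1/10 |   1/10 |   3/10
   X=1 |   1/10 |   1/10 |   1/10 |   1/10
I(X;Y) = 0.0322, I(X;f(Y)) = 0.0138, inequality holds: 0.0322 ≥ 0.0138

Data Processing Inequality: For any Markov chain X → Y → Z, we have I(X;Y) ≥ I(X;Z).

Here Z = f(Y) is a deterministic function of Y, forming X → Y → Z.

Original I(X;Y) = 0.0322 nats

After applying f:
P(X,Z) where Z=f(Y):
- P(X,Z=0) = P(X,Y=0) + P(X,Y=1)
- P(X,Z=1) = P(X,Y=2) + P(X,Y=3)

I(X;Z) = I(X;f(Y)) = 0.0138 nats

Verification: 0.0322 ≥ 0.0138 ✓

Information cannot be created by processing; the function f can only lose information about X.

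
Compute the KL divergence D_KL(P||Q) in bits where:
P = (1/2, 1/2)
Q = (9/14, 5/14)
0.0614 bits

KL divergence: D_KL(P||Q) = Σ p(x) log(p(x)/q(x))

Computing term by term:
  x=0: 1/2 × log_2[(1/2)/(9/14)] = 1/2 × -0.3626 = -0.1813
  x=1: 1/2 × log_2[(1/2)/(5/14)] = 1/2 × 0.4854 = 0.2427

D_KL(P||Q) = 0.0614 bits

Note: KL divergence is always non-negative and equals 0 iff P = Q.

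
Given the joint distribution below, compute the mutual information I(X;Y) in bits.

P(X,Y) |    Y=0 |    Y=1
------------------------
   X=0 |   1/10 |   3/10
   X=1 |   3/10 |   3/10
0.0464 bits

Mutual information: I(X;Y) = H(X) + H(Y) - H(X,Y)

Marginals:
P(X) = (2/5, 3/5), H(X) = 0.9710 bits
P(Y) = (2/5, 3/5), H(Y) = 0.9710 bits

Joint entropy: H(X,Y) = 1.8955 bits

I(X;Y) = 0.9710 + 0.9710 - 1.8955 = 0.0464 bits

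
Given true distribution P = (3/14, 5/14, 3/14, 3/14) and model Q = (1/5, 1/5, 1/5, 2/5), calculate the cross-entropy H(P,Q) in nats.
1.4609 nats

Cross-entropy: H(P,Q) = -Σ p(x) log q(x)

Alternatively: H(P,Q) = H(P) + D_KL(P||Q)
H(P) = 1.3580 nats
D_KL(P||Q) = 0.1029 nats

H(P,Q) = 1.3580 + 0.1029 = 1.4609 nats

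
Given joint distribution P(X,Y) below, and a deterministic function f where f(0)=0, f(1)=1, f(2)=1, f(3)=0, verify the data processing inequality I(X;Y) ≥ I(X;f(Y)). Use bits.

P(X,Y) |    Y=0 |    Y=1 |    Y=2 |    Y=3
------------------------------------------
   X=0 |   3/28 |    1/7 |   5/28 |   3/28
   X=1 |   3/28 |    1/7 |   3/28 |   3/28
I(X;Y) = 0.0093, I(X;f(Y)) = 0.0028, inequality holds: 0.0093 ≥ 0.0028

Data Processing Inequality: For any Markov chain X → Y → Z, we have I(X;Y) ≥ I(X;Z).

Here Z = f(Y) is a deterministic function of Y, forming X → Y → Z.

Original I(X;Y) = 0.0093 bits

After applying f:
P(X,Z) where Z=f(Y):
- P(X,Z=0) = P(X,Y=0) + P(X,Y=3)
- P(X,Z=1) = P(X,Y=1) + P(X,Y=2)

I(X;Z) = I(X;f(Y)) = 0.0028 bits

Verification: 0.0093 ≥ 0.0028 ✓

Information cannot be created by processing; the function f can only lose information about X.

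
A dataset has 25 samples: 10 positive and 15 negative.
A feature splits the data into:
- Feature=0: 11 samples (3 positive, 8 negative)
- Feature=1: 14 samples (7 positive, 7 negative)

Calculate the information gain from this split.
0.0390 bits

Information Gain = H(Y) - H(Y|Feature)

Before split:
P(positive) = 10/25 = 0.4000
H(Y) = 0.9710 bits

After split:
Feature=0: H = 0.8454 bits (weight = 11/25)
Feature=1: H = 1.0000 bits (weight = 14/25)
H(Y|Feature) = (11/25)×0.8454 + (14/25)×1.0000 = 0.9320 bits

Information Gain = 0.9710 - 0.9320 = 0.0390 bits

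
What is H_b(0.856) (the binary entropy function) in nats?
0.4122 nats

The binary entropy function is:
H(p) = -p log(p) - (1-p) log(1-p)

H(0.856) = -0.856 × log_e(0.856) - 0.144 × log_e(0.144)
H(0.856) = 0.4122 nats

Note: Binary entropy is maximized at p=0.5 (H=1 bit) and minimized at p=0 or p=1 (H=0).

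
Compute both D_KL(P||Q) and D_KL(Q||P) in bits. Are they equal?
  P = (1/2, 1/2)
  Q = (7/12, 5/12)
D_KL(P||Q) = 0.0203, D_KL(Q||P) = 0.0201

KL divergence is not symmetric: D_KL(P||Q) ≠ D_KL(Q||P) in general.

D_KL(P||Q) = 0.0203 bits
D_KL(Q||P) = 0.0201 bits

No, they are not equal!

This asymmetry is why KL divergence is not a true distance metric.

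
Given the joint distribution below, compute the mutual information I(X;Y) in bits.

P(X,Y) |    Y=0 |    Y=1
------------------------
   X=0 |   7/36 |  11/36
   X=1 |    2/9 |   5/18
0.0023 bits

Mutual information: I(X;Y) = H(X) + H(Y) - H(X,Y)

Marginals:
P(X) = (1/2, 1/2), H(X) = 1.0000 bits
P(Y) = (5/12, 7/12), H(Y) = 0.9799 bits

Joint entropy: H(X,Y) = 1.9776 bits

I(X;Y) = 1.0000 + 0.9799 - 1.9776 = 0.0023 bits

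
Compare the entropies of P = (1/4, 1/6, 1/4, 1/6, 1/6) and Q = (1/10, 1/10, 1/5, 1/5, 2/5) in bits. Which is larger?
P

Computing entropies in bits:
H(P) = 2.2925
H(Q) = 2.1219

Distribution P has higher entropy.

Intuition: The distribution closer to uniform (more spread out) has higher entropy.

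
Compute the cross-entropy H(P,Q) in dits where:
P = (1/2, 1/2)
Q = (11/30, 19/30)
0.3170 dits

Cross-entropy: H(P,Q) = -Σ p(x) log q(x)

Alternatively: H(P,Q) = H(P) + D_KL(P||Q)
H(P) = 0.3010 dits
D_KL(P||Q) = 0.0160 dits

H(P,Q) = 0.3010 + 0.0160 = 0.3170 dits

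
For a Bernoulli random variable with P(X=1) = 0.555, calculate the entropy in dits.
0.2984 dits

The binary entropy function is:
H(p) = -p log(p) - (1-p) log(1-p)

H(0.555) = -0.555 × log_10(0.555) - 0.445 × log_10(0.445)
H(0.555) = 0.2984 dits

Note: Binary entropy is maximized at p=0.5 (H=1 bit) and minimized at p=0 or p=1 (H=0).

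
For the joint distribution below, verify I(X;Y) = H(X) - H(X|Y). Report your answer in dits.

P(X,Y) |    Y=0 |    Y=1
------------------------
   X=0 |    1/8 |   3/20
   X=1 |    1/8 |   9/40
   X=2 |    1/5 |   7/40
I(X;Y) = 0.0050 dits

Mutual information has multiple equivalent forms:
- I(X;Y) = H(X) - H(X|Y)
- I(X;Y) = H(Y) - H(Y|X)
- I(X;Y) = H(X) + H(Y) - H(X,Y)

Computing all quantities:
H(X) = 0.4735, H(Y) = 0.2989, H(X,Y) = 0.7674
H(X|Y) = 0.4685, H(Y|X) = 0.2939

Verification:
H(X) - H(X|Y) = 0.4735 - 0.4685 = 0.0050
H(Y) - H(Y|X) = 0.2989 - 0.2939 = 0.0050
H(X) + H(Y) - H(X,Y) = 0.4735 + 0.2989 - 0.7674 = 0.0050

All forms give I(X;Y) = 0.0050 dits. ✓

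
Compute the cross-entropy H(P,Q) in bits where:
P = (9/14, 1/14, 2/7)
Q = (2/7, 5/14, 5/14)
1.6924 bits

Cross-entropy: H(P,Q) = -Σ p(x) log q(x)

Alternatively: H(P,Q) = H(P) + D_KL(P||Q)
H(P) = 1.1981 bits
D_KL(P||Q) = 0.4943 bits

H(P,Q) = 1.1981 + 0.4943 = 1.6924 bits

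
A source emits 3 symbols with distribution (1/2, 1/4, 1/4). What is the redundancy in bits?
0.0850 bits

Redundancy measures how far a source is from maximum entropy:
R = H_max - H(X)

Maximum entropy for 3 symbols: H_max = log_2(3) = 1.5850 bits
Actual entropy: H(X) = 1.5000 bits
Redundancy: R = 1.5850 - 1.5000 = 0.0850 bits

This redundancy represents potential for compression: the source could be compressed by 0.0850 bits per symbol.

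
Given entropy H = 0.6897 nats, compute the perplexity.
1.9931

Perplexity is e^H (or exp(H) for natural log).

H = 0.6897 nats
Perplexity = e^0.6897 = 1.9931

Interpretation: The model's uncertainty is equivalent to choosing uniformly among 2.0 options.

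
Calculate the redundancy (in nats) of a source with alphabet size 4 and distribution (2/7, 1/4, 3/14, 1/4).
0.0051 nats

Redundancy measures how far a source is from maximum entropy:
R = H_max - H(X)

Maximum entropy for 4 symbols: H_max = log_e(4) = 1.3863 nats
Actual entropy: H(X) = 1.3812 nats
Redundancy: R = 1.3863 - 1.3812 = 0.0051 nats

This redundancy represents potential for compression: the source could be compressed by 0.0051 nats per symbol.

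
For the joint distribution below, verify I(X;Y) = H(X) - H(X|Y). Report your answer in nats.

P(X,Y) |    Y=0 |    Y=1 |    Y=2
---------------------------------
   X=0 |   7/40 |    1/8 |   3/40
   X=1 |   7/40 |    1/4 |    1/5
I(X;Y) = 0.0191 nats

Mutual information has multiple equivalent forms:
- I(X;Y) = H(X) - H(X|Y)
- I(X;Y) = H(Y) - H(Y|X)
- I(X;Y) = H(X) + H(Y) - H(X,Y)

Computing all quantities:
H(X) = 0.6616, H(Y) = 1.0903, H(X,Y) = 1.7327
H(X|Y) = 0.6424, H(Y|X) = 1.0711

Verification:
H(X) - H(X|Y) = 0.6616 - 0.6424 = 0.0191
H(Y) - H(Y|X) = 1.0903 - 1.0711 = 0.0191
H(X) + H(Y) - H(X,Y) = 0.6616 + 1.0903 - 1.7327 = 0.0191

All forms give I(X;Y) = 0.0191 nats. ✓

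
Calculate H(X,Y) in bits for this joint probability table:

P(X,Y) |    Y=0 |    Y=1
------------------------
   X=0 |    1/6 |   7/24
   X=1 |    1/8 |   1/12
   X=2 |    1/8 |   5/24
2.4695 bits

Joint entropy is H(X,Y) = -Σ_{x,y} p(x,y) log p(x,y).

Summing over all non-zero entries:
H(X,Y) = -[1/6·log_2(1/6) + 7/24·log_2(7/24) + 1/8·log_2(1/8) + 1/12·log_2(1/12) + 1/8·log_2(1/8) + 5/24·log_2(5/24)]
H(X,Y) = 2.4695 bits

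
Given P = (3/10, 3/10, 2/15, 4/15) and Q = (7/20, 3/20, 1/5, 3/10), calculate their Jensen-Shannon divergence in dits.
0.0076 dits

Jensen-Shannon divergence is:
JSD(P||Q) = 0.5 × D_KL(P||M) + 0.5 × D_KL(Q||M)
where M = 0.5 × (P + Q) is the mixture distribution.

M = 0.5 × (3/10, 3/10, 2/15, 4/15) + 0.5 × (7/20, 3/20, 1/5, 3/10) = (13/40, 9/40, 1/6, 0.283333)

D_KL(P||M) = 0.0071 dits
D_KL(Q||M) = 0.0081 dits

JSD(P||Q) = 0.5 × 0.0071 + 0.5 × 0.0081 = 0.0076 dits

Unlike KL divergence, JSD is symmetric and bounded: 0 ≤ JSD ≤ log(2).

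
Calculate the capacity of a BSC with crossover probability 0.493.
0.0001 bits

For a binary symmetric channel (BSC) with error probability p:
Capacity C = 1 - H(p) bits per symbol

where H(p) = -p log₂(p) - (1-p) log₂(1-p) is the binary entropy function.

H(0.493) = 0.9999 bits
C = 1 - 0.9999 = 0.0001 bits per symbol

This means we can reliably transmit up to 0.0001 bits of information per channel use.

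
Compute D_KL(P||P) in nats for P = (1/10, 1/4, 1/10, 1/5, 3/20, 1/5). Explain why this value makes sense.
0.0000 nats

KL divergence satisfies the Gibbs inequality: D_KL(P||Q) ≥ 0 for all distributions P, Q.

D_KL(P||Q) = Σ p(x) log(p(x)/q(x))
Each term is p(x) × log_e(p(x)/p(x)) = p(x) × log_e(1) = 0, so the sum is 0.
D_KL(P||Q) = 0.0000 nats

When P = Q, the KL divergence is exactly 0, as there is no 'divergence' between identical distributions.

This non-negativity is a fundamental property: relative entropy cannot be negative because it measures how different Q is from P.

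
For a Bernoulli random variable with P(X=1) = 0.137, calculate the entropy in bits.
0.5763 bits

The binary entropy function is:
H(p) = -p log(p) - (1-p) log(1-p)

H(0.137) = -0.137 × log_2(0.137) - 0.863 × log_2(0.863)
H(0.137) = 0.5763 bits

Note: Binary entropy is maximized at p=0.5 (H=1 bit) and minimized at p=0 or p=1 (H=0).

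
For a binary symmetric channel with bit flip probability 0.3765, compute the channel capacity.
0.0445 bits

For a binary symmetric channel (BSC) with error probability p:
Capacity C = 1 - H(p) bits per symbol

where H(p) = -p log₂(p) - (1-p) log₂(1-p) is the binary entropy function.

H(0.3765) = 0.9555 bits
C = 1 - 0.9555 = 0.0445 bits per symbol

This means we can reliably transmit up to 0.0445 bits of information per channel use.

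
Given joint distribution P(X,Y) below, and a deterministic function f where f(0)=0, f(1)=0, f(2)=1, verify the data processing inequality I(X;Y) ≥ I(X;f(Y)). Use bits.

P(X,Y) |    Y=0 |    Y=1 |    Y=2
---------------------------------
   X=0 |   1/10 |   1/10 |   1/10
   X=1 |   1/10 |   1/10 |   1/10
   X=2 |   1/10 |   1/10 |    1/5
I(X;Y) = 0.0200, I(X;f(Y)) = 0.0200, inequality holds: 0.0200 ≥ 0.0200

Data Processing Inequality: For any Markov chain X → Y → Z, we have I(X;Y) ≥ I(X;Z).

Here Z = f(Y) is a deterministic function of Y, forming X → Y → Z.

Original I(X;Y) = 0.0200 bits

After applying f:
P(X,Z) where Z=f(Y):
- P(X,Z=0) = P(X,Y=0) + P(X,Y=1)
- P(X,Z=1) = P(X,Y=2)

I(X;Z) = I(X;f(Y)) = 0.0200 bits

Verification: 0.0200 ≥ 0.0200 ✓

Information cannot be created by processing; the function f can only lose information about X.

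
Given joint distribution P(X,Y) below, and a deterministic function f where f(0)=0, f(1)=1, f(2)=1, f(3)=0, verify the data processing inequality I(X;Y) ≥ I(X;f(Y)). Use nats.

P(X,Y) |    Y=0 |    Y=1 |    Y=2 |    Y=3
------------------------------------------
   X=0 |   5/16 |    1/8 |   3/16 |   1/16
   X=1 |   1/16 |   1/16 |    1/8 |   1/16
I(X;Y) = 0.0358, I(X;f(Y)) = 0.0091, inequality holds: 0.0358 ≥ 0.0091

Data Processing Inequality: For any Markov chain X → Y → Z, we have I(X;Y) ≥ I(X;Z).

Here Z = f(Y) is a deterministic function of Y, forming X → Y → Z.

Original I(X;Y) = 0.0358 nats

After applying f:
P(X,Z) where Z=f(Y):
- P(X,Z=0) = P(X,Y=0) + P(X,Y=3)
- P(X,Z=1) = P(X,Y=1) + P(X,Y=2)

I(X;Z) = I(X;f(Y)) = 0.0091 nats

Verification: 0.0358 ≥ 0.0091 ✓

Information cannot be created by processing; the function f can only lose information about X.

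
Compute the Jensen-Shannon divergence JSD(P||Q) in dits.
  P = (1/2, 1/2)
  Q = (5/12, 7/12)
0.0015 dits

Jensen-Shannon divergence is:
JSD(P||Q) = 0.5 × D_KL(P||M) + 0.5 × D_KL(Q||M)
where M = 0.5 × (P + Q) is the mixture distribution.

M = 0.5 × (1/2, 1/2) + 0.5 × (5/12, 7/12) = (11/24, 13/24)

D_KL(P||M) = 0.0015 dits
D_KL(Q||M) = 0.0015 dits

JSD(P||Q) = 0.5 × 0.0015 + 0.5 × 0.0015 = 0.0015 dits

Unlike KL divergence, JSD is symmetric and bounded: 0 ≤ JSD ≤ log(2).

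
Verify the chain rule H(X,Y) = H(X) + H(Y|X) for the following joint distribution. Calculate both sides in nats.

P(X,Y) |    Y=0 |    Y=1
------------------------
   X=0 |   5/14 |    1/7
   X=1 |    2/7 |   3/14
H(X,Y) = 1.3337, H(X) = 0.6931, H(Y|X) = 0.6406 (all in nats)

Chain rule: H(X,Y) = H(X) + H(Y|X)

Left side — joint entropy directly:
H(X,Y) = -Σ p(x,y) log p(x,y) = 1.3337 nats

Right side — compute H(Y|X) from the conditional distributions:
P(X) = (1/2, 1/2), so H(X) = 0.6931 nats
H(Y|X) = Σ_x P(X=x) · H(Y|X=x):
  P(Y|X=0) = (5/7, 2/7), H(Y|X=0) = 0.5983, weight P(X=0) = 1/2
  P(Y|X=1) = (4/7, 3/7), H(Y|X=1) = 0.6829, weight P(X=1) = 1/2
H(Y|X) = 0.6406 nats

H(X) + H(Y|X) = 0.6931 + 0.6406 = 1.3337 nats

Both sides equal 1.3337 nats. ✓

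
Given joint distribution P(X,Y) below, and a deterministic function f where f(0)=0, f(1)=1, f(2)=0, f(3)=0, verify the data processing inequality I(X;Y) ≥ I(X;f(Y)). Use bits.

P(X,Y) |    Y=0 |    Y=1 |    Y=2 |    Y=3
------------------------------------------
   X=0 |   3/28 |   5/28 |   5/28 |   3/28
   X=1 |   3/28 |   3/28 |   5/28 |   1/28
I(X;Y) = 0.0252, I(X;f(Y)) = 0.0034, inequality holds: 0.0252 ≥ 0.0034

Data Processing Inequality: For any Markov chain X → Y → Z, we have I(X;Y) ≥ I(X;Z).

Here Z = f(Y) is a deterministic function of Y, forming X → Y → Z.

Original I(X;Y) = 0.0252 bits

After applying f:
P(X,Z) where Z=f(Y):
- P(X,Z=0) = P(X,Y=0) + P(X,Y=2) + P(X,Y=3)
- P(X,Z=1) = P(X,Y=1)

I(X;Z) = I(X;f(Y)) = 0.0034 bits

Verification: 0.0252 ≥ 0.0034 ✓

Information cannot be created by processing; the function f can only lose information about X.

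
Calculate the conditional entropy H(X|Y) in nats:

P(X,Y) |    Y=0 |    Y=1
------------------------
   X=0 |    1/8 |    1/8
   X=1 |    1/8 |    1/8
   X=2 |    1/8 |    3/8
1.0059 nats

Using the chain rule: H(X|Y) = H(X,Y) - H(Y)

First, compute H(X,Y) = 1.6675 nats

Marginal P(Y) = (3/8, 5/8)
H(Y) = 0.6616 nats

H(X|Y) = H(X,Y) - H(Y) = 1.6675 - 0.6616 = 1.0059 nats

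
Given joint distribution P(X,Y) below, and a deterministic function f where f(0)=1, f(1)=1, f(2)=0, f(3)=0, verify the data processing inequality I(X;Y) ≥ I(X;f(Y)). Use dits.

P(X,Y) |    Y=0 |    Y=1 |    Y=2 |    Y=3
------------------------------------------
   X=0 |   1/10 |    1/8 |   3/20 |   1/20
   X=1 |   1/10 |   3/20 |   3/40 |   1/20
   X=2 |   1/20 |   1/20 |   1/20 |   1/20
I(X;Y) = 0.0097, I(X;f(Y)) = 0.0046, inequality holds: 0.0097 ≥ 0.0046

Data Processing Inequality: For any Markov chain X → Y → Z, we have I(X;Y) ≥ I(X;Z).

Here Z = f(Y) is a deterministic function of Y, forming X → Y → Z.

Original I(X;Y) = 0.0097 dits

After applying f:
P(X,Z) where Z=f(Y):
- P(X,Z=0) = P(X,Y=2) + P(X,Y=3)
- P(X,Z=1) = P(X,Y=0) + P(X,Y=1)

I(X;Z) = I(X;f(Y)) = 0.0046 dits

Verification: 0.0097 ≥ 0.0046 ✓

Information cannot be created by processing; the function f can only lose information about X.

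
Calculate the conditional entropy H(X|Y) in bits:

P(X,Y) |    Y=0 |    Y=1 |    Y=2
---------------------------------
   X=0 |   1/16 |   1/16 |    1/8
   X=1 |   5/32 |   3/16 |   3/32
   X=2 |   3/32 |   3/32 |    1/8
1.4982 bits

Using the chain rule: H(X|Y) = H(X,Y) - H(Y)

First, compute H(X,Y) = 3.0817 bits

Marginal P(Y) = (5/16, 11/32, 11/32)
H(Y) = 1.5835 bits

H(X|Y) = H(X,Y) - H(Y) = 3.0817 - 1.5835 = 1.4982 bits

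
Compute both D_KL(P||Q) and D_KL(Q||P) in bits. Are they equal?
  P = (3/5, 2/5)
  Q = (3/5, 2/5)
D_KL(P||Q) = 0.0000, D_KL(Q||P) = 0.0000

KL divergence is not symmetric: D_KL(P||Q) ≠ D_KL(Q||P) in general.

D_KL(P||Q) = 0.0000 bits
D_KL(Q||P) = 0.0000 bits

In this case they happen to be equal (to 4 decimal places).

This asymmetry is why KL divergence is not a true distance metric.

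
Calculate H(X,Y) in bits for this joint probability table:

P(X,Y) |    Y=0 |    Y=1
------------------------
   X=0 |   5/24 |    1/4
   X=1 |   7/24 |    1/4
1.9899 bits

Joint entropy is H(X,Y) = -Σ_{x,y} p(x,y) log p(x,y).

Summing over all non-zero entries:
H(X,Y) = -[5/24·log_2(5/24) + 1/4·log_2(1/4) + 7/24·log_2(7/24) + 1/4·log_2(1/4)]
H(X,Y) = 1.9899 bits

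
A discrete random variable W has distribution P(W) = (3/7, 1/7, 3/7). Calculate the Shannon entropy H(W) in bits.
1.4488 bits

Shannon entropy is H(X) = -Σ p(x) log p(x).

For P = (3/7, 1/7, 3/7):
H = -3/7 × log_2(3/7) -1/7 × log_2(1/7) -3/7 × log_2(3/7)
H = 1.4488 bits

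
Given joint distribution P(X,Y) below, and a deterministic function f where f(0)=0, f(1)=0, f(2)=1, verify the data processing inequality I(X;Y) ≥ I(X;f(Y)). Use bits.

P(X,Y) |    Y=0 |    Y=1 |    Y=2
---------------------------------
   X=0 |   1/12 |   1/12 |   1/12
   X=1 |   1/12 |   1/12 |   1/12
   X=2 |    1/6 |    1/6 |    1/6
I(X;Y) = 0.0000, I(X;f(Y)) = 0.0000, inequality holds: 0.0000 ≥ 0.0000

Data Processing Inequality: For any Markov chain X → Y → Z, we have I(X;Y) ≥ I(X;Z).

Here Z = f(Y) is a deterministic function of Y, forming X → Y → Z.

Original I(X;Y) = 0.0000 bits

After applying f:
P(X,Z) where Z=f(Y):
- P(X,Z=0) = P(X,Y=0) + P(X,Y=1)
- P(X,Z=1) = P(X,Y=2)

I(X;Z) = I(X;f(Y)) = 0.0000 bits

Verification: 0.0000 ≥ 0.0000 ✓

Information cannot be created by processing; the function f can only lose information about X.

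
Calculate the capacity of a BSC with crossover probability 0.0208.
0.8541 bits

For a binary symmetric channel (BSC) with error probability p:
Capacity C = 1 - H(p) bits per symbol

where H(p) = -p log₂(p) - (1-p) log₂(1-p) is the binary entropy function.

H(0.0208) = 0.1459 bits
C = 1 - 0.1459 = 0.8541 bits per symbol

This means we can reliably transmit up to 0.8541 bits of information per channel use.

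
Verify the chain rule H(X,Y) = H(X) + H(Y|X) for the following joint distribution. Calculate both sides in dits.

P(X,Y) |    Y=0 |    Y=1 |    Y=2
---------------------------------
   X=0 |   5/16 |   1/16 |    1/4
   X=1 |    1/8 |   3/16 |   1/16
H(X,Y) = 0.7081, H(X) = 0.2873, H(Y|X) = 0.4208 (all in dits)

Chain rule: H(X,Y) = H(X) + H(Y|X)

Left side — joint entropy directly:
H(X,Y) = -Σ p(x,y) log p(x,y) = 0.7081 dits

Right side — compute H(Y|X) from the conditional distributions:
P(X) = (5/8, 3/8), so H(X) = 0.2873 dits
H(Y|X) = Σ_x P(X=x) · H(Y|X=x):
  P(Y|X=0) = (1/2, 1/10, 2/5), H(Y|X=0) = 0.4097, weight P(X=0) = 5/8
  P(Y|X=1) = (1/3, 1/2, 1/6), H(Y|X=1) = 0.4392, weight P(X=1) = 3/8
H(Y|X) = 0.4208 dits

H(X) + H(Y|X) = 0.2873 + 0.4208 = 0.7081 dits

Both sides equal 0.7081 dits. ✓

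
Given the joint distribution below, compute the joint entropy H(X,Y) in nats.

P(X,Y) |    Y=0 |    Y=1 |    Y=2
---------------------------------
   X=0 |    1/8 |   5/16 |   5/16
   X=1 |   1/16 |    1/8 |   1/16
1.5934 nats

Joint entropy is H(X,Y) = -Σ_{x,y} p(x,y) log p(x,y).

Summing over all non-zero entries:
H(X,Y) = -[1/8·log_e(1/8) + 5/16·log_e(5/16) + 5/16·log_e(5/16) + 1/16·log_e(1/16) + 1/8·log_e(1/8) + 1/16·log_e(1/16)]
H(X,Y) = 1.5934 nats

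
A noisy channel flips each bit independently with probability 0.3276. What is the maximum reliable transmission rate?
0.0875 bits

For a binary symmetric channel (BSC) with error probability p:
Capacity C = 1 - H(p) bits per symbol

where H(p) = -p log₂(p) - (1-p) log₂(1-p) is the binary entropy function.

H(0.3276) = 0.9125 bits
C = 1 - 0.9125 = 0.0875 bits per symbol

This means we can reliably transmit up to 0.0875 bits of information per channel use.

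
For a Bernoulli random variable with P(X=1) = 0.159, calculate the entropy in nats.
0.4380 nats

The binary entropy function is:
H(p) = -p log(p) - (1-p) log(1-p)

H(0.159) = -0.159 × log_e(0.159) - 0.841 × log_e(0.841)
H(0.159) = 0.4380 nats

Note: Binary entropy is maximized at p=0.5 (H=1 bit) and minimized at p=0 or p=1 (H=0).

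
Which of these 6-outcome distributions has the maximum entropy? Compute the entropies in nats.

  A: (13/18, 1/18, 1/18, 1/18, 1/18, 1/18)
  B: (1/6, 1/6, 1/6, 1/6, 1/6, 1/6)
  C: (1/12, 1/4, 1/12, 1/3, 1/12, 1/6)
B

For a discrete distribution over n outcomes, entropy is maximized by the uniform distribution.

Computing entropies:
H(A) = 1.0379 nats
H(B) = 1.7918 nats
H(C) = 1.6326 nats

The uniform distribution (where all probabilities equal 1/6) achieves the maximum entropy of log_e(6) = 1.7918 nats.

Distribution B has the highest entropy.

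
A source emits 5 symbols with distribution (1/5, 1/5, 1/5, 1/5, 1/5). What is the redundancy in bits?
0.0000 bits

Redundancy measures how far a source is from maximum entropy:
R = H_max - H(X)

Maximum entropy for 5 symbols: H_max = log_2(5) = 2.3219 bits
Actual entropy: H(X) = 2.3219 bits
Redundancy: R = 2.3219 - 2.3219 = 0.0000 bits

This redundancy represents potential for compression: the source could be compressed by 0.0000 bits per symbol.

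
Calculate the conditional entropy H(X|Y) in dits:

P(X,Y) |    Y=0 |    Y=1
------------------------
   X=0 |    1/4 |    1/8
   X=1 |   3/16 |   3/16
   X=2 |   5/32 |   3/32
0.4650 dits

Using the chain rule: H(X|Y) = H(X,Y) - H(Y)

First, compute H(X,Y) = 0.7584 dits

Marginal P(Y) = (19/32, 13/32)
H(Y) = 0.2934 dits

H(X|Y) = H(X,Y) - H(Y) = 0.7584 - 0.2934 = 0.4650 dits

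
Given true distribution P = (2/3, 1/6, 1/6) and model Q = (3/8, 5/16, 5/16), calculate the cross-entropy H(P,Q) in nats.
1.0416 nats

Cross-entropy: H(P,Q) = -Σ p(x) log q(x)

Alternatively: H(P,Q) = H(P) + D_KL(P||Q)
H(P) = 0.8676 nats
D_KL(P||Q) = 0.1740 nats

H(P,Q) = 0.8676 + 0.1740 = 1.0416 nats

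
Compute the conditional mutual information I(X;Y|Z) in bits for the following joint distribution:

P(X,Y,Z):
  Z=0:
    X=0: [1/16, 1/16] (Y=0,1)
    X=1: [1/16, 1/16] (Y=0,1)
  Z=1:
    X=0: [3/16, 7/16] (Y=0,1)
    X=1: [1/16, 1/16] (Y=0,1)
0.0129 bits

Conditional mutual information: I(X;Y|Z) = H(X|Z) + H(Y|Z) - H(X,Y|Z)

H(Z) = 0.8113
H(X,Z) = 1.5488 → H(X|Z) = 0.7375
H(Y,Z) = 1.7500 → H(Y|Z) = 0.9387
H(X,Y,Z) = 2.4746 → H(X,Y|Z) = 1.6633

I(X;Y|Z) = 0.7375 + 0.9387 - 1.6633 = 0.0129 bits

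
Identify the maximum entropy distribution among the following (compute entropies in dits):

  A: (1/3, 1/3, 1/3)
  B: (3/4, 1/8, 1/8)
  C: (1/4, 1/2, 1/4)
A

For a discrete distribution over n outcomes, entropy is maximized by the uniform distribution.

Computing entropies:
H(A) = 0.4771 dits
H(B) = 0.3195 dits
H(C) = 0.4515 dits

The uniform distribution (where all probabilities equal 1/3) achieves the maximum entropy of log_10(3) = 0.4771 dits.

Distribution A has the highest entropy.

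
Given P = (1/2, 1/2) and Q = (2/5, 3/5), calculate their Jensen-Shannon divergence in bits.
0.0073 bits

Jensen-Shannon divergence is:
JSD(P||Q) = 0.5 × D_KL(P||M) + 0.5 × D_KL(Q||M)
where M = 0.5 × (P + Q) is the mixture distribution.

M = 0.5 × (1/2, 1/2) + 0.5 × (2/5, 3/5) = (9/20, 11/20)

D_KL(P||M) = 0.0072 bits
D_KL(Q||M) = 0.0073 bits

JSD(P||Q) = 0.5 × 0.0072 + 0.5 × 0.0073 = 0.0073 bits

Unlike KL divergence, JSD is symmetric and bounded: 0 ≤ JSD ≤ log(2).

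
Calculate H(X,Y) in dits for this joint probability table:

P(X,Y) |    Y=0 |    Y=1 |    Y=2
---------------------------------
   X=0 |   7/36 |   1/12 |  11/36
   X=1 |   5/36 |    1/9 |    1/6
0.7403 dits

Joint entropy is H(X,Y) = -Σ_{x,y} p(x,y) log p(x,y).

Summing over all non-zero entries:
H(X,Y) = -[7/36·log_10(7/36) + 1/12·log_10(1/12) + 11/36·log_10(11/36) + 5/36·log_10(5/36) + 1/9·log_10(1/9) + 1/6·log_10(1/6)]
H(X,Y) = 0.7403 dits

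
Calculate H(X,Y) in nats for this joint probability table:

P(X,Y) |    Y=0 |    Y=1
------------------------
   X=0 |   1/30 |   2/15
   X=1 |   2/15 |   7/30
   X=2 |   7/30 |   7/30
1.6694 nats

Joint entropy is H(X,Y) = -Σ_{x,y} p(x,y) log p(x,y).

Summing over all non-zero entries:
H(X,Y) = -[1/30·log_e(1/30) + 2/15·log_e(2/15) + 2/15·log_e(2/15) + 7/30·log_e(7/30) + 7/30·log_e(7/30) + 7/30·log_e(7/30)]
H(X,Y) = 1.6694 nats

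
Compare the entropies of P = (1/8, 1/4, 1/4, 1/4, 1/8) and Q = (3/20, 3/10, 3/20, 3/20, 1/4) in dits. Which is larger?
Q

Computing entropies in dits:
H(P) = 0.6773
H(Q) = 0.6781

Distribution Q has higher entropy.

Intuition: The distribution closer to uniform (more spread out) has higher entropy.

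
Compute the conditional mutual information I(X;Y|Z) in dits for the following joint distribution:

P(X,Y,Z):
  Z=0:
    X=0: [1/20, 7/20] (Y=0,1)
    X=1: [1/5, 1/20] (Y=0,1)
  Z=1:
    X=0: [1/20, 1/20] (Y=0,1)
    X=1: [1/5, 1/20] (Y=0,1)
0.0748 dits

Conditional mutual information: I(X;Y|Z) = H(X|Z) + H(Y|Z) - H(X,Y|Z)

H(Z) = 0.2812
H(X,Z) = 0.5602 → H(X|Z) = 0.2790
H(Y,Z) = 0.5602 → H(Y|Z) = 0.2790
H(X,Y,Z) = 0.7644 → H(X,Y|Z) = 0.4832

I(X;Y|Z) = 0.2790 + 0.2790 - 0.4832 = 0.0748 dits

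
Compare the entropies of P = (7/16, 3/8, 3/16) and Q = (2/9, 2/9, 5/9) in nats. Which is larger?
P

Computing entropies in nats:
H(P) = 1.0434
H(Q) = 0.9950

Distribution P has higher entropy.

Intuition: The distribution closer to uniform (more spread out) has higher entropy.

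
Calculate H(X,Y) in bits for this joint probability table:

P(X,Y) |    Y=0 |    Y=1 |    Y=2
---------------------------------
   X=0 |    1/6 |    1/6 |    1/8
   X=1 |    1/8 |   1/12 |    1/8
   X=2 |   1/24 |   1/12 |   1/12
3.0739 bits

Joint entropy is H(X,Y) = -Σ_{x,y} p(x,y) log p(x,y).

Summing over all non-zero entries:
H(X,Y) = -[1/6·log_2(1/6) + 1/6·log_2(1/6) + 1/8·log_2(1/8) + 1/8·log_2(1/8) + 1/12·log_2(1/12) + 1/8·log_2(1/8) + 1/24·log_2(1/24) + 1/12·log_2(1/12) + 1/12·log_2(1/12)]
H(X,Y) = 3.0739 bits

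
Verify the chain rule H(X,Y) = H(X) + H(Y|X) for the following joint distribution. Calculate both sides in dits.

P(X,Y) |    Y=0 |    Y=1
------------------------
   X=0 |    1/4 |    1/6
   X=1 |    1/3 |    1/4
H(X,Y) = 0.5898, H(X) = 0.2950, H(Y|X) = 0.2948 (all in dits)

Chain rule: H(X,Y) = H(X) + H(Y|X)

Left side — joint entropy directly:
H(X,Y) = -Σ p(x,y) log p(x,y) = 0.5898 dits

Right side — compute H(Y|X) from the conditional distributions:
P(X) = (5/12, 7/12), so H(X) = 0.2950 dits
H(Y|X) = Σ_x P(X=x) · H(Y|X=x):
  P(Y|X=0) = (3/5, 2/5), H(Y|X=0) = 0.2923, weight P(X=0) = 5/12
  P(Y|X=1) = (4/7, 3/7), H(Y|X=1) = 0.2966, weight P(X=1) = 7/12
H(Y|X) = 0.2948 dits

H(X) + H(Y|X) = 0.2950 + 0.2948 = 0.5898 dits

Both sides equal 0.5898 dits. ✓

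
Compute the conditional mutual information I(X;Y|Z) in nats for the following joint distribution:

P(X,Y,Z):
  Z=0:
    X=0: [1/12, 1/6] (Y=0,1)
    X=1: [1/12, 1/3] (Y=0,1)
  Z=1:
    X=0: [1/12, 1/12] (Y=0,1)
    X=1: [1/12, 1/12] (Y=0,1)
0.0073 nats

Conditional mutual information: I(X;Y|Z) = H(X|Z) + H(Y|Z) - H(X,Y|Z)

H(Z) = 0.6365
H(X,Z) = 1.3086 → H(X|Z) = 0.6721
H(Y,Z) = 1.2425 → H(Y|Z) = 0.6059
H(X,Y,Z) = 1.9073 → H(X,Y|Z) = 1.2708

I(X;Y|Z) = 0.6721 + 0.6059 - 1.2708 = 0.0073 nats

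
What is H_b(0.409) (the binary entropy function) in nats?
0.6765 nats

The binary entropy function is:
H(p) = -p log(p) - (1-p) log(1-p)

H(0.409) = -0.409 × log_e(0.409) - 0.591 × log_e(0.591)
H(0.409) = 0.6765 nats

Note: Binary entropy is maximized at p=0.5 (H=1 bit) and minimized at p=0 or p=1 (H=0).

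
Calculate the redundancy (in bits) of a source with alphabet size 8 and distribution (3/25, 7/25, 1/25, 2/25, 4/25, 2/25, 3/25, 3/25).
0.1928 bits

Redundancy measures how far a source is from maximum entropy:
R = H_max - H(X)

Maximum entropy for 8 symbols: H_max = log_2(8) = 3.0000 bits
Actual entropy: H(X) = 2.8072 bits
Redundancy: R = 3.0000 - 2.8072 = 0.1928 bits

This redundancy represents potential for compression: the source could be compressed by 0.1928 bits per symbol.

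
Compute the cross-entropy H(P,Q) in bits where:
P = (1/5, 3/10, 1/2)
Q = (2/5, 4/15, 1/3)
1.6289 bits

Cross-entropy: H(P,Q) = -Σ p(x) log q(x)

Alternatively: H(P,Q) = H(P) + D_KL(P||Q)
H(P) = 1.4855 bits
D_KL(P||Q) = 0.1435 bits

H(P,Q) = 1.4855 + 0.1435 = 1.6289 bits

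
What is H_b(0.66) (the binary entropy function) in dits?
0.2784 dits

The binary entropy function is:
H(p) = -p log(p) - (1-p) log(1-p)

H(0.66) = -0.66 × log_10(0.66) - 0.34 × log_10(0.34)
H(0.66) = 0.2784 dits

Note: Binary entropy is maximized at p=0.5 (H=1 bit) and minimized at p=0 or p=1 (H=0).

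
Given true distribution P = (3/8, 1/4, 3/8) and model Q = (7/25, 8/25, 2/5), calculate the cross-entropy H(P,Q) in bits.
1.5954 bits

Cross-entropy: H(P,Q) = -Σ p(x) log q(x)

Alternatively: H(P,Q) = H(P) + D_KL(P||Q)
H(P) = 1.5613 bits
D_KL(P||Q) = 0.0341 bits

H(P,Q) = 1.5613 + 0.0341 = 1.5954 bits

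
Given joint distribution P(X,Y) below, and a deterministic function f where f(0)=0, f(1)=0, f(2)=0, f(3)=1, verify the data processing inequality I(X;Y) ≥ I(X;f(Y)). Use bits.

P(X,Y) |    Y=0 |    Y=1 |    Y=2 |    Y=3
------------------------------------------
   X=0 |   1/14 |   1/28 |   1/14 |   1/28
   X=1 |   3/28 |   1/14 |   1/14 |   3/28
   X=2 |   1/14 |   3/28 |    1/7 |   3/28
I(X;Y) = 0.0380, I(X;f(Y)) = 0.0096, inequality holds: 0.0380 ≥ 0.0096

Data Processing Inequality: For any Markov chain X → Y → Z, we have I(X;Y) ≥ I(X;Z).

Here Z = f(Y) is a deterministic function of Y, forming X → Y → Z.

Original I(X;Y) = 0.0380 bits

After applying f:
P(X,Z) where Z=f(Y):
- P(X,Z=0) = P(X,Y=0) + P(X,Y=1) + P(X,Y=2)
- P(X,Z=1) = P(X,Y=3)

I(X;Z) = I(X;f(Y)) = 0.0096 bits

Verification: 0.0380 ≥ 0.0096 ✓

Information cannot be created by processing; the function f can only lose information about X.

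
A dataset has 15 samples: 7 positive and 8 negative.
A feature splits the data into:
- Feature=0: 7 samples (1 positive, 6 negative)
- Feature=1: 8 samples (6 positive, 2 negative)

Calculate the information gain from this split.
0.2880 bits

Information Gain = H(Y) - H(Y|Feature)

Before split:
P(positive) = 7/15 = 0.4667
H(Y) = 0.9968 bits

After split:
Feature=0: H = 0.5917 bits (weight = 7/15)
Feature=1: H = 0.8113 bits (weight = 8/15)
H(Y|Feature) = (7/15)×0.5917 + (8/15)×0.8113 = 0.7088 bits

Information Gain = 0.9968 - 0.7088 = 0.2880 bits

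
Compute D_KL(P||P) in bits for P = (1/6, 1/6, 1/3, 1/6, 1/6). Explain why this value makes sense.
0.0000 bits

KL divergence satisfies the Gibbs inequality: D_KL(P||Q) ≥ 0 for all distributions P, Q.

D_KL(P||Q) = Σ p(x) log(p(x)/q(x))
Each term is p(x) × log_2(p(x)/p(x)) = p(x) × log_2(1) = 0, so the sum is 0.
D_KL(P||Q) = 0.0000 bits

When P = Q, the KL divergence is exactly 0, as there is no 'divergence' between identical distributions.

This non-negativity is a fundamental property: relative entropy cannot be negative because it measures how different Q is from P.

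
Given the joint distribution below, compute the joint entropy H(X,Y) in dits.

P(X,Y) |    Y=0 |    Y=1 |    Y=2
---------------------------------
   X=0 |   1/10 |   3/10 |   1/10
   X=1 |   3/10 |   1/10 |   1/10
0.7137 dits

Joint entropy is H(X,Y) = -Σ_{x,y} p(x,y) log p(x,y).

Summing over all non-zero entries:
H(X,Y) = -[1/10·log_10(1/10) + 3/10·log_10(3/10) + 1/10·log_10(1/10) + 3/10·log_10(3/10) + 1/10·log_10(1/10) + 1/10·log_10(1/10)]
H(X,Y) = 0.7137 dits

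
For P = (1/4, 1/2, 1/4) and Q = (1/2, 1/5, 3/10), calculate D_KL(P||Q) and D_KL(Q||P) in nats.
D_KL(P||Q) = 0.2393, D_KL(Q||P) = 0.2180

KL divergence is not symmetric: D_KL(P||Q) ≠ D_KL(Q||P) in general.

D_KL(P||Q) = 0.2393 nats
D_KL(Q||P) = 0.2180 nats

No, they are not equal!

This asymmetry is why KL divergence is not a true distance metric.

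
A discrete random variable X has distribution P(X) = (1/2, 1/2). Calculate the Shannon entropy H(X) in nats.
0.6931 nats

Shannon entropy is H(X) = -Σ p(x) log p(x).

For P = (1/2, 1/2):
H = -1/2 × log_e(1/2) -1/2 × log_e(1/2)
H = 0.6931 nats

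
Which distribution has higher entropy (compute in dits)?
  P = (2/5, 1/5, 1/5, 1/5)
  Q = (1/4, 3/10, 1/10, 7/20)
P

Computing entropies in dits:
H(P) = 0.5786
H(Q) = 0.5670

Distribution P has higher entropy.

Intuition: The distribution closer to uniform (more spread out) has higher entropy.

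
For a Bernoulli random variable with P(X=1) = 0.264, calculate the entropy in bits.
0.8327 bits

The binary entropy function is:
H(p) = -p log(p) - (1-p) log(1-p)

H(0.264) = -0.264 × log_2(0.264) - 0.736 × log_2(0.736)
H(0.264) = 0.8327 bits

Note: Binary entropy is maximized at p=0.5 (H=1 bit) and minimized at p=0 or p=1 (H=0).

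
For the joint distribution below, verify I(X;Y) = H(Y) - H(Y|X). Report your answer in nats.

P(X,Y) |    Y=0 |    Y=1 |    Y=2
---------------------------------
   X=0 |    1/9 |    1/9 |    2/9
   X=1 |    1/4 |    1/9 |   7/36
I(X;Y) = 0.0222 nats

Mutual information has multiple equivalent forms:
- I(X;Y) = H(X) - H(X|Y)
- I(X;Y) = H(Y) - H(Y|X)
- I(X;Y) = H(X) + H(Y) - H(X,Y)

Computing all quantities:
H(X) = 0.6870, H(Y) = 1.0668, H(X,Y) = 1.7316
H(X|Y) = 0.6648, H(Y|X) = 1.0447

Verification:
H(X) - H(X|Y) = 0.6870 - 0.6648 = 0.0222
H(Y) - H(Y|X) = 1.0668 - 1.0447 = 0.0222
H(X) + H(Y) - H(X,Y) = 0.6870 + 1.0668 - 1.7316 = 0.0222

All forms give I(X;Y) = 0.0222 nats. ✓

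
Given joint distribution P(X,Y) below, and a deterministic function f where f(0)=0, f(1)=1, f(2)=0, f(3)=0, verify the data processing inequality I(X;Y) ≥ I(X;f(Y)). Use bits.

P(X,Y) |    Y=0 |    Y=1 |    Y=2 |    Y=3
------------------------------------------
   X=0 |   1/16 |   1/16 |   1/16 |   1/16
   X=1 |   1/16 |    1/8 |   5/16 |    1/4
I(X;Y) = 0.0447, I(X;f(Y)) = 0.0059, inequality holds: 0.0447 ≥ 0.0059

Data Processing Inequality: For any Markov chain X → Y → Z, we have I(X;Y) ≥ I(X;Z).

Here Z = f(Y) is a deterministic function of Y, forming X → Y → Z.

Original I(X;Y) = 0.0447 bits

After applying f:
P(X,Z) where Z=f(Y):
- P(X,Z=0) = P(X,Y=0) + P(X,Y=2) + P(X,Y=3)
- P(X,Z=1) = P(X,Y=1)

I(X;Z) = I(X;f(Y)) = 0.0059 bits

Verification: 0.0447 ≥ 0.0059 ✓

Information cannot be created by processing; the function f can only lose information about X.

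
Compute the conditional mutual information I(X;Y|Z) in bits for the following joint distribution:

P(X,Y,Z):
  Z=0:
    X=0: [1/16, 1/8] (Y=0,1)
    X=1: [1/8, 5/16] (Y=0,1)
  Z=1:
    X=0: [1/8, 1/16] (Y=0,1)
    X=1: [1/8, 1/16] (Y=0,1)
0.0010 bits

Conditional mutual information: I(X;Y|Z) = H(X|Z) + H(Y|Z) - H(X,Y|Z)

H(Z) = 0.9544
H(X,Z) = 1.8802 → H(X|Z) = 0.9258
H(Y,Z) = 1.8496 → H(Y|Z) = 0.8952
H(X,Y,Z) = 2.7744 → H(X,Y|Z) = 1.8200

I(X;Y|Z) = 0.9258 + 0.8952 - 1.8200 = 0.0010 bits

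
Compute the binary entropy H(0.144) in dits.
0.1790 dits

The binary entropy function is:
H(p) = -p log(p) - (1-p) log(1-p)

H(0.144) = -0.144 × log_10(0.144) - 0.856 × log_10(0.856)
H(0.144) = 0.1790 dits

Note: Binary entropy is maximized at p=0.5 (H=1 bit) and minimized at p=0 or p=1 (H=0).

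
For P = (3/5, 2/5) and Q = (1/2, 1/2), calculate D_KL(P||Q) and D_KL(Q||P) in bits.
D_KL(P||Q) = 0.0290, D_KL(Q||P) = 0.0294

KL divergence is not symmetric: D_KL(P||Q) ≠ D_KL(Q||P) in general.

D_KL(P||Q) = 0.0290 bits
D_KL(Q||P) = 0.0294 bits

No, they are not equal!

This asymmetry is why KL divergence is not a true distance metric.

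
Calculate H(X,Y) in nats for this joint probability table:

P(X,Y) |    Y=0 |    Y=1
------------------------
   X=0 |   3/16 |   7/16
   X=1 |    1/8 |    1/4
1.2820 nats

Joint entropy is H(X,Y) = -Σ_{x,y} p(x,y) log p(x,y).

Summing over all non-zero entries:
H(X,Y) = -[3/16·log_e(3/16) + 7/16·log_e(7/16) + 1/8·log_e(1/8) + 1/4·log_e(1/4)]
H(X,Y) = 1.2820 nats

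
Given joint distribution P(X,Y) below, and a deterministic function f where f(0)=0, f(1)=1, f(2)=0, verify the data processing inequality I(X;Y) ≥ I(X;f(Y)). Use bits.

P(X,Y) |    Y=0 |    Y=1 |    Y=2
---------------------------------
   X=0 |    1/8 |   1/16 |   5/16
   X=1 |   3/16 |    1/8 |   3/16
I(X;Y) = 0.0472, I(X;f(Y)) = 0.0188, inequality holds: 0.0472 ≥ 0.0188

Data Processing Inequality: For any Markov chain X → Y → Z, we have I(X;Y) ≥ I(X;Z).

Here Z = f(Y) is a deterministic function of Y, forming X → Y → Z.

Original I(X;Y) = 0.0472 bits

After applying f:
P(X,Z) where Z=f(Y):
- P(X,Z=0) = P(X,Y=0) + P(X,Y=2)
- P(X,Z=1) = P(X,Y=1)

I(X;Z) = I(X;f(Y)) = 0.0188 bits

Verification: 0.0472 ≥ 0.0188 ✓

Information cannot be created by processing; the function f can only lose information about X.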